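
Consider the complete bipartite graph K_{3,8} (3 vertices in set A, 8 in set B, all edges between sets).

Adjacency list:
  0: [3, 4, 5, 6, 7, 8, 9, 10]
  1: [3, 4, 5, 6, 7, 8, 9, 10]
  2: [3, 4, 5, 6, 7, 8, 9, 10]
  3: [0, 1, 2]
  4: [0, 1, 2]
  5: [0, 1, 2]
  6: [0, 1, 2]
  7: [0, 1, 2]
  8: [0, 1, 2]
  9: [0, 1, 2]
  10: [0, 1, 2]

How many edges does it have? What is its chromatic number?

K_{3,8} has 3 * 8 = 24 edges.
Bipartite graphs have chromatic number 2 (color each partition differently).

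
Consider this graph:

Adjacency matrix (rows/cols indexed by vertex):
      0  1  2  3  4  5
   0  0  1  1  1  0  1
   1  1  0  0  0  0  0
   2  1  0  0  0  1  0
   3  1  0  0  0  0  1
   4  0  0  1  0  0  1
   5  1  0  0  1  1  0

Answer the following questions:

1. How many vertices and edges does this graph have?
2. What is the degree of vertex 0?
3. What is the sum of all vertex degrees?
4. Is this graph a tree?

Count: 6 vertices, 7 edges.
Vertex 0 has neighbors [1, 2, 3, 5], degree = 4.
Handshaking lemma: 2 * 7 = 14.
A tree on 6 vertices has 5 edges. This graph has 7 edges (2 extra). Not a tree.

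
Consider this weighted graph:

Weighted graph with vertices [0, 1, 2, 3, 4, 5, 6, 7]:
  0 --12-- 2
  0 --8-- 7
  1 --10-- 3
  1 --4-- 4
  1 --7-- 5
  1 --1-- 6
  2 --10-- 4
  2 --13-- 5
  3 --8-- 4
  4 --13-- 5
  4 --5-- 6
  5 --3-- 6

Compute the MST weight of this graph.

Applying Kruskal's algorithm (sort edges by weight, add if no cycle):
  Add (1,6) w=1
  Add (5,6) w=3
  Add (1,4) w=4
  Skip (4,6) w=5 (creates cycle)
  Skip (1,5) w=7 (creates cycle)
  Add (0,7) w=8
  Add (3,4) w=8
  Skip (1,3) w=10 (creates cycle)
  Add (2,4) w=10
  Add (0,2) w=12
  Skip (2,5) w=13 (creates cycle)
  Skip (4,5) w=13 (creates cycle)
MST weight = 46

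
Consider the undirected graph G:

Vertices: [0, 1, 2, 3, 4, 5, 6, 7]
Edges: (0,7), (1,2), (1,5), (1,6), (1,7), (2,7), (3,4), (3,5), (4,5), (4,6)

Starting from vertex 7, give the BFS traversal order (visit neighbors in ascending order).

BFS from vertex 7 (neighbors processed in ascending order):
Visit order: 7, 0, 1, 2, 5, 6, 3, 4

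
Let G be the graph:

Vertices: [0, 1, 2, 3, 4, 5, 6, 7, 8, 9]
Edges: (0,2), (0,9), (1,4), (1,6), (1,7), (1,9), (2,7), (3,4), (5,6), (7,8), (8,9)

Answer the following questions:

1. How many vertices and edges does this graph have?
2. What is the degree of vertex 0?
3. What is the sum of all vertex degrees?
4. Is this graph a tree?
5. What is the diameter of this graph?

Count: 10 vertices, 11 edges.
Vertex 0 has neighbors [2, 9], degree = 2.
Handshaking lemma: 2 * 11 = 22.
A tree on 10 vertices has 9 edges. This graph has 11 edges (2 extra). Not a tree.
Diameter (longest shortest path) = 4.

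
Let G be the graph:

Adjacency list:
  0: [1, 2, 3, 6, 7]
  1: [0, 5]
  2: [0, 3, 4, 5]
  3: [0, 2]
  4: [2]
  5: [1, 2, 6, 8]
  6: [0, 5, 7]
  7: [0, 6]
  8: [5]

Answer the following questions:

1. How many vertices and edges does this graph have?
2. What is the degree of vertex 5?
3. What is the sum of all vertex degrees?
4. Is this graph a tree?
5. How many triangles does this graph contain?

Count: 9 vertices, 12 edges.
Vertex 5 has neighbors [1, 2, 6, 8], degree = 4.
Handshaking lemma: 2 * 12 = 24.
A tree on 9 vertices has 8 edges. This graph has 12 edges (4 extra). Not a tree.
Number of triangles = 2.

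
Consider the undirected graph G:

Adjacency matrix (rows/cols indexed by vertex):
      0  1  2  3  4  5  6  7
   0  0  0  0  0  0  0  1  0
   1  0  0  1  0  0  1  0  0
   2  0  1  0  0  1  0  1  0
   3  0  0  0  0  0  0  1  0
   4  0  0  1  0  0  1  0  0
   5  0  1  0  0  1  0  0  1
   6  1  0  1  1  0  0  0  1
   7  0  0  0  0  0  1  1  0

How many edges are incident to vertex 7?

Vertex 7 has neighbors [5, 6], so deg(7) = 2.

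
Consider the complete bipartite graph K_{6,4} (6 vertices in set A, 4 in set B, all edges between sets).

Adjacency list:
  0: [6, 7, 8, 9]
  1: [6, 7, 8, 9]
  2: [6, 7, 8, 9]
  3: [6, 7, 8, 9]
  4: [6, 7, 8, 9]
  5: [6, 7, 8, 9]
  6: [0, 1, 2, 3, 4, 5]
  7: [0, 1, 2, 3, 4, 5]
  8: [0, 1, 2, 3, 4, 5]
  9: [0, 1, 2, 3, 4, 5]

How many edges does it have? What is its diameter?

K_{6,4} has 6 * 4 = 24 edges.
Any vertex reaches any opposite-side vertex in 1 step; same-side vertices reach in 2 steps via any opposite-side vertex.
Diameter = 2.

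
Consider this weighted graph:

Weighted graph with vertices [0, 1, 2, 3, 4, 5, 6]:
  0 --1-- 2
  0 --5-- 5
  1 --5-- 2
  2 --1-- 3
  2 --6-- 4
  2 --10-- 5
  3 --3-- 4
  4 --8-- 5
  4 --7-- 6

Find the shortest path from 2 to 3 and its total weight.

Using Dijkstra's algorithm from vertex 2:
Shortest path: 2 -> 3
Total weight: 1 = 1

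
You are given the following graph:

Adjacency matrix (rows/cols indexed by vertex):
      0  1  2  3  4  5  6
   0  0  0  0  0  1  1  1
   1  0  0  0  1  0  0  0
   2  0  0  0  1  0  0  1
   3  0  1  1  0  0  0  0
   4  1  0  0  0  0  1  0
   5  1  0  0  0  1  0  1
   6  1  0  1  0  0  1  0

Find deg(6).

Vertex 6 has neighbors [0, 2, 5], so deg(6) = 3.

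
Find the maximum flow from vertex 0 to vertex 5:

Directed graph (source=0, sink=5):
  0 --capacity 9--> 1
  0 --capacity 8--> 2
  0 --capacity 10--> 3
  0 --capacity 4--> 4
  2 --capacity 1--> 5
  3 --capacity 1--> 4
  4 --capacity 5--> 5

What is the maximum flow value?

Computing max flow:
  Flow on (0->2): 1/8
  Flow on (0->3): 1/10
  Flow on (0->4): 4/4
  Flow on (2->5): 1/1
  Flow on (3->4): 1/1
  Flow on (4->5): 5/5
Maximum flow = 6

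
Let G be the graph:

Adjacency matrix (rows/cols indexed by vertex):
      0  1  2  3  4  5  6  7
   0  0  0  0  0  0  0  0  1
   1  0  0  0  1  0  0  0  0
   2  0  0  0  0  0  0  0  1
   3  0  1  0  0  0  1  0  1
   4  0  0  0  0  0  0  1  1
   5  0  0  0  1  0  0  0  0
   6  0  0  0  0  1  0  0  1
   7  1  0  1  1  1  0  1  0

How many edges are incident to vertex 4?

Vertex 4 has neighbors [6, 7], so deg(4) = 2.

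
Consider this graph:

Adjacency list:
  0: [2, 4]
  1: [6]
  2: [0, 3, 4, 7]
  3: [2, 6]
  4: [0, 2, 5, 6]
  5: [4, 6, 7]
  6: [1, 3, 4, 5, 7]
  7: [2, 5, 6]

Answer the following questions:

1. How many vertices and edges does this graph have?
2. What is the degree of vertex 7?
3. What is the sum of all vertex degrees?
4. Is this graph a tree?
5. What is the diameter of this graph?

Count: 8 vertices, 12 edges.
Vertex 7 has neighbors [2, 5, 6], degree = 3.
Handshaking lemma: 2 * 12 = 24.
A tree on 8 vertices has 7 edges. This graph has 12 edges (5 extra). Not a tree.
Diameter (longest shortest path) = 3.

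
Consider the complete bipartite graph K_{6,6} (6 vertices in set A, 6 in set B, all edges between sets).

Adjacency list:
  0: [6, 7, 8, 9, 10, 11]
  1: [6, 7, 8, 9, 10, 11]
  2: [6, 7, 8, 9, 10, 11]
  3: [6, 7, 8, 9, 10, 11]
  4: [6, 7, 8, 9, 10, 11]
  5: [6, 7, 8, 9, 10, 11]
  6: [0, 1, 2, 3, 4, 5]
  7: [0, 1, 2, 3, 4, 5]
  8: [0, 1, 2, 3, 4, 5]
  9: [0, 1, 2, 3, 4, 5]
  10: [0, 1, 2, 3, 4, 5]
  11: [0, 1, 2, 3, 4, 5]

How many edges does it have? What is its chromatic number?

K_{6,6} has 6 * 6 = 36 edges.
Bipartite graphs have chromatic number 2 (color each partition differently).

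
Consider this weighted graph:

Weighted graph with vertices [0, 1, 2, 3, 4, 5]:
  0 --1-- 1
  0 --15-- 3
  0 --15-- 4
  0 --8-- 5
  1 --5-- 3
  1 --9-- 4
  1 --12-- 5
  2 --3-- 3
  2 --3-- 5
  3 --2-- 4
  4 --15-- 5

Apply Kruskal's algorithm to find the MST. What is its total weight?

Applying Kruskal's algorithm (sort edges by weight, add if no cycle):
  Add (0,1) w=1
  Add (3,4) w=2
  Add (2,5) w=3
  Add (2,3) w=3
  Add (1,3) w=5
  Skip (0,5) w=8 (creates cycle)
  Skip (1,4) w=9 (creates cycle)
  Skip (1,5) w=12 (creates cycle)
  Skip (0,3) w=15 (creates cycle)
  Skip (0,4) w=15 (creates cycle)
  Skip (4,5) w=15 (creates cycle)
MST weight = 14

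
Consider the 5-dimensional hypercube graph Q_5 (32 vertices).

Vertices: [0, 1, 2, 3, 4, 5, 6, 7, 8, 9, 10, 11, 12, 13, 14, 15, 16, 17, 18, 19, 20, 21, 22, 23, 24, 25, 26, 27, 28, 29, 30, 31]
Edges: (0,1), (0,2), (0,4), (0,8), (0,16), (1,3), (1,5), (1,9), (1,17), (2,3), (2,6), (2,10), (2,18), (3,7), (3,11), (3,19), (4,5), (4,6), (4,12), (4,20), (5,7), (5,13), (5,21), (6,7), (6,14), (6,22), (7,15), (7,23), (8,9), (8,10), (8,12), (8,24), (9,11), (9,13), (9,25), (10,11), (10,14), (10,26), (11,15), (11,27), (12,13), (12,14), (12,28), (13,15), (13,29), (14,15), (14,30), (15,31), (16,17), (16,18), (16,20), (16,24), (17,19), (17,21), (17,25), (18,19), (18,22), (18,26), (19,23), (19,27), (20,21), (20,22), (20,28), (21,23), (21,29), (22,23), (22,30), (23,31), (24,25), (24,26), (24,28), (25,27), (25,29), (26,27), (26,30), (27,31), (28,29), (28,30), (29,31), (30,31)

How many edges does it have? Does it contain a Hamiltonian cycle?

Q_5 has 32 * 5 / 2 = 80 edges.
Q_5 (d >= 2) always has a Hamiltonian cycle: a 5-bit cyclic Gray code visits every vertex exactly once and returns to the start.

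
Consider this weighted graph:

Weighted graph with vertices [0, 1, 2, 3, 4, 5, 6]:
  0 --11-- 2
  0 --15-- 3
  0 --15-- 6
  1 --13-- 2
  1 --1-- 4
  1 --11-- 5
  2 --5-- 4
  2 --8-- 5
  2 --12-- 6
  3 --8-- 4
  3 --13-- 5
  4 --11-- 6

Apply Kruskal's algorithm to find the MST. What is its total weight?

Applying Kruskal's algorithm (sort edges by weight, add if no cycle):
  Add (1,4) w=1
  Add (2,4) w=5
  Add (2,5) w=8
  Add (3,4) w=8
  Add (0,2) w=11
  Skip (1,5) w=11 (creates cycle)
  Add (4,6) w=11
  Skip (2,6) w=12 (creates cycle)
  Skip (1,2) w=13 (creates cycle)
  Skip (3,5) w=13 (creates cycle)
  Skip (0,3) w=15 (creates cycle)
  Skip (0,6) w=15 (creates cycle)
MST weight = 44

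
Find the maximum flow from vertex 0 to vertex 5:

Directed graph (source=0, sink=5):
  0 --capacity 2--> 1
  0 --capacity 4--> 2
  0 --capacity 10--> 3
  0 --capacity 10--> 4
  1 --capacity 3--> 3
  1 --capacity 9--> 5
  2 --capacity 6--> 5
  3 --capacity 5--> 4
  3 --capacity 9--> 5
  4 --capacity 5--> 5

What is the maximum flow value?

Computing max flow:
  Flow on (0->1): 2/2
  Flow on (0->2): 4/4
  Flow on (0->3): 9/10
  Flow on (0->4): 5/10
  Flow on (1->5): 2/9
  Flow on (2->5): 4/6
  Flow on (3->5): 9/9
  Flow on (4->5): 5/5
Maximum flow = 20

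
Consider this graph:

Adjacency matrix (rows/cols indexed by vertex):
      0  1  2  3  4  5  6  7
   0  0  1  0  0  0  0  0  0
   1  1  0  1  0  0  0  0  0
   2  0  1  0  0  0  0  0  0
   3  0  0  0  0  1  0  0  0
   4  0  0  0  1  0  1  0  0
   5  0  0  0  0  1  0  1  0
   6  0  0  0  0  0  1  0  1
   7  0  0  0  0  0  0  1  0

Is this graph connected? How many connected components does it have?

Checking connectivity: the graph has 2 connected component(s).
Components: [[0, 1, 2], [3, 4, 5, 6, 7]]. The graph is NOT connected.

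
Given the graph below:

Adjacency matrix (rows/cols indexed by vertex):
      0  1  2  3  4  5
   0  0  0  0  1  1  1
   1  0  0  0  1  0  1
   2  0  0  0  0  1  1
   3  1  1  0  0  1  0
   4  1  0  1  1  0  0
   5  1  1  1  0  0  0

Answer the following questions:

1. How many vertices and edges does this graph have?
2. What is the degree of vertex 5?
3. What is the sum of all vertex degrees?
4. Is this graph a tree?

Count: 6 vertices, 8 edges.
Vertex 5 has neighbors [0, 1, 2], degree = 3.
Handshaking lemma: 2 * 8 = 16.
A tree on 6 vertices has 5 edges. This graph has 8 edges (3 extra). Not a tree.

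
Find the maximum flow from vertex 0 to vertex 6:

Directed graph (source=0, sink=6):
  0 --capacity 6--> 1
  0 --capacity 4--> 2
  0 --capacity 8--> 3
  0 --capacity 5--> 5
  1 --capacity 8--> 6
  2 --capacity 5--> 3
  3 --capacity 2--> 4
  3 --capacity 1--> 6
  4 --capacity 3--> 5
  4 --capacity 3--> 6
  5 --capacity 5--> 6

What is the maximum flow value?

Computing max flow:
  Flow on (0->1): 6/6
  Flow on (0->3): 3/8
  Flow on (0->5): 5/5
  Flow on (1->6): 6/8
  Flow on (3->4): 2/2
  Flow on (3->6): 1/1
  Flow on (4->6): 2/3
  Flow on (5->6): 5/5
Maximum flow = 14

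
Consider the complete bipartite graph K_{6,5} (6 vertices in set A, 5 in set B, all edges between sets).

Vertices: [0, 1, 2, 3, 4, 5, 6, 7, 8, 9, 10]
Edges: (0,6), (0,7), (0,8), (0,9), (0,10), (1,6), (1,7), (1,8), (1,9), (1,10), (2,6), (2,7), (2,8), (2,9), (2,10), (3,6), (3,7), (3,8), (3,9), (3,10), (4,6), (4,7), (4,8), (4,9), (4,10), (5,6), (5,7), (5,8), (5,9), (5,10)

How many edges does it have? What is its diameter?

K_{6,5} has 6 * 5 = 30 edges.
Any vertex reaches any opposite-side vertex in 1 step; same-side vertices reach in 2 steps via any opposite-side vertex.
Diameter = 2.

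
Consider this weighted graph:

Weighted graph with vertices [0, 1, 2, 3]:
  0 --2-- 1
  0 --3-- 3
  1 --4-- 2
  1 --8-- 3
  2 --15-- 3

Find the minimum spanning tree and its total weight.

Applying Kruskal's algorithm (sort edges by weight, add if no cycle):
  Add (0,1) w=2
  Add (0,3) w=3
  Add (1,2) w=4
  Skip (1,3) w=8 (creates cycle)
  Skip (2,3) w=15 (creates cycle)
MST weight = 9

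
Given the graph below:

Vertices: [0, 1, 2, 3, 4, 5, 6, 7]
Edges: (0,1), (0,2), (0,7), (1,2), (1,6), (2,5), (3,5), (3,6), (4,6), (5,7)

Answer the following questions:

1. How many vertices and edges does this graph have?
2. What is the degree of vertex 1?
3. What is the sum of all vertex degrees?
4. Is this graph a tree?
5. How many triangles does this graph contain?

Count: 8 vertices, 10 edges.
Vertex 1 has neighbors [0, 2, 6], degree = 3.
Handshaking lemma: 2 * 10 = 20.
A tree on 8 vertices has 7 edges. This graph has 10 edges (3 extra). Not a tree.
Number of triangles = 1.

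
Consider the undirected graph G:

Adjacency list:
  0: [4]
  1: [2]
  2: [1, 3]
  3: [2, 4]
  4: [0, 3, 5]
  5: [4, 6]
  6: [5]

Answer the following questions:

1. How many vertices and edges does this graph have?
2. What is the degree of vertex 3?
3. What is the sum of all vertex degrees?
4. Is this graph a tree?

Count: 7 vertices, 6 edges.
Vertex 3 has neighbors [2, 4], degree = 2.
Handshaking lemma: 2 * 6 = 12.
A graph is a tree iff it is connected and has exactly n-1 edges. This graph is connected (all 7 vertices in one component) and has 7-1 = 6 edges. It is a tree.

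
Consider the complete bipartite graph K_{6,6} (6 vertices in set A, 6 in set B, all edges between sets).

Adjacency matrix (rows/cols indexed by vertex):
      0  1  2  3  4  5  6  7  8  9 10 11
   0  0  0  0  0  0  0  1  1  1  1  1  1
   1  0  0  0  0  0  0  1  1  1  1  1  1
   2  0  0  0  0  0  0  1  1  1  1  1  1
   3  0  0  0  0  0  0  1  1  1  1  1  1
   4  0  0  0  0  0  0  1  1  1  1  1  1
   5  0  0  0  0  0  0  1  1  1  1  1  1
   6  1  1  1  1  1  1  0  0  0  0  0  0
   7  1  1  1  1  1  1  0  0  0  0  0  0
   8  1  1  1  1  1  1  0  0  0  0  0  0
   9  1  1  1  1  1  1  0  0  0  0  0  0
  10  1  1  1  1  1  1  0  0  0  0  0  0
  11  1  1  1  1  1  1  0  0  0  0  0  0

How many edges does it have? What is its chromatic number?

K_{6,6} has 6 * 6 = 36 edges.
Bipartite graphs have chromatic number 2 (color each partition differently).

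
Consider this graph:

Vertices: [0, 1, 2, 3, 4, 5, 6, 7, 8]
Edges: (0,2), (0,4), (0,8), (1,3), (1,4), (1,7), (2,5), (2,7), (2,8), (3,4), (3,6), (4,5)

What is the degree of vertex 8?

Vertex 8 has neighbors [0, 2], so deg(8) = 2.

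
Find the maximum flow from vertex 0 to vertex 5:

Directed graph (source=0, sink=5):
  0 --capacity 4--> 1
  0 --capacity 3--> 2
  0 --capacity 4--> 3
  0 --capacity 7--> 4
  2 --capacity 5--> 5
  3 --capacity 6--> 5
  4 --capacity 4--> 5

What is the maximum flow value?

Computing max flow:
  Flow on (0->2): 3/3
  Flow on (0->3): 4/4
  Flow on (0->4): 4/7
  Flow on (2->5): 3/5
  Flow on (3->5): 4/6
  Flow on (4->5): 4/4
Maximum flow = 11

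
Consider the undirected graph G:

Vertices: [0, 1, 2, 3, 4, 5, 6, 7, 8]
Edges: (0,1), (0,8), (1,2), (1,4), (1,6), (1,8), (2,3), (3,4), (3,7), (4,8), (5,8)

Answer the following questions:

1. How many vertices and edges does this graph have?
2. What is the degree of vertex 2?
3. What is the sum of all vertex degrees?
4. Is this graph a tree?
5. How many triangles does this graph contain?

Count: 9 vertices, 11 edges.
Vertex 2 has neighbors [1, 3], degree = 2.
Handshaking lemma: 2 * 11 = 22.
A tree on 9 vertices has 8 edges. This graph has 11 edges (3 extra). Not a tree.
Number of triangles = 2.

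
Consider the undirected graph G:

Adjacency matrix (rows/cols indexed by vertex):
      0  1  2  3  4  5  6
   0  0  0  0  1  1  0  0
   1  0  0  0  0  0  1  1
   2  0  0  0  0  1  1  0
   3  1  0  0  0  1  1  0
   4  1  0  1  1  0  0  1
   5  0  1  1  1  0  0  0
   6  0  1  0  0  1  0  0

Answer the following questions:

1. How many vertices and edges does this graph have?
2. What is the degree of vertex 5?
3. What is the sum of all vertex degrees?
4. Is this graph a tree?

Count: 7 vertices, 9 edges.
Vertex 5 has neighbors [1, 2, 3], degree = 3.
Handshaking lemma: 2 * 9 = 18.
A tree on 7 vertices has 6 edges. This graph has 9 edges (3 extra). Not a tree.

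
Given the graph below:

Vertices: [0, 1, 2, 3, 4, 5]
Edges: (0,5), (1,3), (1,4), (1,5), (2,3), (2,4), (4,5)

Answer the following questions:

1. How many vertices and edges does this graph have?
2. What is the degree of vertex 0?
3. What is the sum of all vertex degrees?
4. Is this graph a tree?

Count: 6 vertices, 7 edges.
Vertex 0 has neighbors [5], degree = 1.
Handshaking lemma: 2 * 7 = 14.
A tree on 6 vertices has 5 edges. This graph has 7 edges (2 extra). Not a tree.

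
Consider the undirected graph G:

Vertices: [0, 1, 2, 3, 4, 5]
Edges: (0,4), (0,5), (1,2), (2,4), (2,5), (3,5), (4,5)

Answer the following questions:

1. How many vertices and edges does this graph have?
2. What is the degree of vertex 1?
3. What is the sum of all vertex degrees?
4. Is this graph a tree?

Count: 6 vertices, 7 edges.
Vertex 1 has neighbors [2], degree = 1.
Handshaking lemma: 2 * 7 = 14.
A tree on 6 vertices has 5 edges. This graph has 7 edges (2 extra). Not a tree.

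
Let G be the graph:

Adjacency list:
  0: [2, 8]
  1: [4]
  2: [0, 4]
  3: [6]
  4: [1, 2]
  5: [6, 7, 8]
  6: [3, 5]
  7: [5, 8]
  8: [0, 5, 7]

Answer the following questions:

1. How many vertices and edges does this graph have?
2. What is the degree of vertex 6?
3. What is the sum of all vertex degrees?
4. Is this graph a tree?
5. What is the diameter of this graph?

Count: 9 vertices, 9 edges.
Vertex 6 has neighbors [3, 5], degree = 2.
Handshaking lemma: 2 * 9 = 18.
A tree on 9 vertices has 8 edges. This graph has 9 edges (1 extra). Not a tree.
Diameter (longest shortest path) = 7.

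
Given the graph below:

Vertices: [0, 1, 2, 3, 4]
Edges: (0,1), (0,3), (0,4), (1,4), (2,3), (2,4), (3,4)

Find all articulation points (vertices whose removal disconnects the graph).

No articulation points. The graph is biconnected.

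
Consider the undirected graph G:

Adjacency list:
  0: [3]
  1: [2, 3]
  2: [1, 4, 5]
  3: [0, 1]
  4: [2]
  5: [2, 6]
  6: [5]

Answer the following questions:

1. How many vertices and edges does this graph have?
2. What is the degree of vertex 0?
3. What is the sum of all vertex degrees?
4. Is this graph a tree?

Count: 7 vertices, 6 edges.
Vertex 0 has neighbors [3], degree = 1.
Handshaking lemma: 2 * 6 = 12.
A graph is a tree iff it is connected and has exactly n-1 edges. This graph is connected (all 7 vertices in one component) and has 7-1 = 6 edges. It is a tree.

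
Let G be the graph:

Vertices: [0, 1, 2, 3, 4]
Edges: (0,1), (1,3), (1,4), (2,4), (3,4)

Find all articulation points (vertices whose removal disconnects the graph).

An articulation point is a vertex whose removal disconnects the graph.
Articulation points: [1, 4]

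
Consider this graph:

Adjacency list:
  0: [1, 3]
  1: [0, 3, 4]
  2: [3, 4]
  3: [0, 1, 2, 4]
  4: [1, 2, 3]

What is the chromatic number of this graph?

The graph has a maximum clique of size 3 (lower bound on chromatic number).
A valid 3-coloring: {0: 2, 1: 1, 2: 1, 3: 0, 4: 2}.
Chromatic number = 3.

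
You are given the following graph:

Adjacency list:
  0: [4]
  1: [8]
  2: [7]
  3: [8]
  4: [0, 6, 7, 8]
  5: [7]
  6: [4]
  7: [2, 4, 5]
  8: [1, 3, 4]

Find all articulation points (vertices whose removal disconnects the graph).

An articulation point is a vertex whose removal disconnects the graph.
Articulation points: [4, 7, 8]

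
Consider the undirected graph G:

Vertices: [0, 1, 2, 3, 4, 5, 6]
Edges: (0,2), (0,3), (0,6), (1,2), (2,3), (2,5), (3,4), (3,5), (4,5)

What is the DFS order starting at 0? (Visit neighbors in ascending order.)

DFS from vertex 0 (neighbors processed in ascending order):
Visit order: 0, 2, 1, 3, 4, 5, 6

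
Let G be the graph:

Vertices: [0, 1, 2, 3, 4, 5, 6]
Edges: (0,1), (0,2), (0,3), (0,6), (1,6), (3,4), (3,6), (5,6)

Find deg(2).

Vertex 2 has neighbors [0], so deg(2) = 1.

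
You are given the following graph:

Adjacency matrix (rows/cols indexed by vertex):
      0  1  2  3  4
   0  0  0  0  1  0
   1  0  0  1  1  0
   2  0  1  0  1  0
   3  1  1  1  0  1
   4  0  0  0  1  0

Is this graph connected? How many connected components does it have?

Checking connectivity: the graph has 1 connected component(s).
All vertices are reachable from each other. The graph IS connected.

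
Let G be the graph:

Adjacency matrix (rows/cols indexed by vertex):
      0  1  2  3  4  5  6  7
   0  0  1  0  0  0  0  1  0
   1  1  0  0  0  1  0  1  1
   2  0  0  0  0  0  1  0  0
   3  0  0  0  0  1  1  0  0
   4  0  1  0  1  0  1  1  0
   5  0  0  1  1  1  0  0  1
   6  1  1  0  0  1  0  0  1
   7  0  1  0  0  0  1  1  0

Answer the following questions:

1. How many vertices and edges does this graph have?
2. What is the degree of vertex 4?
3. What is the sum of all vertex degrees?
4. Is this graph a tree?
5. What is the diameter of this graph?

Count: 8 vertices, 12 edges.
Vertex 4 has neighbors [1, 3, 5, 6], degree = 4.
Handshaking lemma: 2 * 12 = 24.
A tree on 8 vertices has 7 edges. This graph has 12 edges (5 extra). Not a tree.
Diameter (longest shortest path) = 4.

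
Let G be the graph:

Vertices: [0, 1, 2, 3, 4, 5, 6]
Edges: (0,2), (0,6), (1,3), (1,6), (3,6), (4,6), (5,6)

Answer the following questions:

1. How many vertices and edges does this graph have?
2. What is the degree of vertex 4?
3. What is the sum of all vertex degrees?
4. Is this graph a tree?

Count: 7 vertices, 7 edges.
Vertex 4 has neighbors [6], degree = 1.
Handshaking lemma: 2 * 7 = 14.
A tree on 7 vertices has 6 edges. This graph has 7 edges (1 extra). Not a tree.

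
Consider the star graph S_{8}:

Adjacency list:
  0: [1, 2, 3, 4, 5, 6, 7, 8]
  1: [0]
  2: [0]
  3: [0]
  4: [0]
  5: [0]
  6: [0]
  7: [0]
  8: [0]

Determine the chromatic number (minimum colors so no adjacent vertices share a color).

S_{8} has one hub adjacent to 8 leaves; leaves are pairwise non-adjacent.
Color the hub 0 and every leaf 1.
Chromatic number = 2.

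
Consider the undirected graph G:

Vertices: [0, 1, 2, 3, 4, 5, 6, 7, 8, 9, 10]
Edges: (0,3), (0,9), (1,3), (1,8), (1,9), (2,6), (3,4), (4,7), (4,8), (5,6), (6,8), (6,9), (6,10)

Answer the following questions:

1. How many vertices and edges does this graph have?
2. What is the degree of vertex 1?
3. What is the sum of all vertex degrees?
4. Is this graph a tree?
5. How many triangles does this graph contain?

Count: 11 vertices, 13 edges.
Vertex 1 has neighbors [3, 8, 9], degree = 3.
Handshaking lemma: 2 * 13 = 26.
A tree on 11 vertices has 10 edges. This graph has 13 edges (3 extra). Not a tree.
Number of triangles = 0.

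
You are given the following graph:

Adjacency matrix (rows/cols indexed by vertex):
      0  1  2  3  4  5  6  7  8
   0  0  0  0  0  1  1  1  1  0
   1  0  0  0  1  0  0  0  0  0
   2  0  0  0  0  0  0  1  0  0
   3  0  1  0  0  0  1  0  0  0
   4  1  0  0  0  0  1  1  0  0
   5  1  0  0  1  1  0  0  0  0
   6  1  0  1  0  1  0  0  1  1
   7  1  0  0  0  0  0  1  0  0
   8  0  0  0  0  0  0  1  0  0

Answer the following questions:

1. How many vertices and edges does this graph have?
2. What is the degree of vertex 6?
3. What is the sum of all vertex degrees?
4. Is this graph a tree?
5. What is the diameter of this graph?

Count: 9 vertices, 11 edges.
Vertex 6 has neighbors [0, 2, 4, 7, 8], degree = 5.
Handshaking lemma: 2 * 11 = 22.
A tree on 9 vertices has 8 edges. This graph has 11 edges (3 extra). Not a tree.
Diameter (longest shortest path) = 5.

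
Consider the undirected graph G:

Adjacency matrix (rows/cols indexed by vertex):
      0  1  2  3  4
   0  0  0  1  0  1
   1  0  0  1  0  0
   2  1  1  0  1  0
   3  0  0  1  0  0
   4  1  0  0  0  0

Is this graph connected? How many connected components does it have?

Checking connectivity: the graph has 1 connected component(s).
All vertices are reachable from each other. The graph IS connected.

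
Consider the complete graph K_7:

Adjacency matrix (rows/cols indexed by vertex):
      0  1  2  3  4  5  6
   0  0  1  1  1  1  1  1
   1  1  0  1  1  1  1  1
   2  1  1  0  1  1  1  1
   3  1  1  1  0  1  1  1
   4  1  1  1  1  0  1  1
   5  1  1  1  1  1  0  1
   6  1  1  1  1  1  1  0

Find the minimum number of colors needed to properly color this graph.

In K_7, every vertex is adjacent to every other vertex.
Each vertex needs a unique color.
Chromatic number = 7.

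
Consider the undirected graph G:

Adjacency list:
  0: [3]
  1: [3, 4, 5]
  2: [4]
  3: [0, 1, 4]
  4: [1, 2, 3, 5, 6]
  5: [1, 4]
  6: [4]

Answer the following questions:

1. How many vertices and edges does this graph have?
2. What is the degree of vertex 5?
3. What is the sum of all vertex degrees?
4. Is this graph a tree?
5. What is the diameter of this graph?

Count: 7 vertices, 8 edges.
Vertex 5 has neighbors [1, 4], degree = 2.
Handshaking lemma: 2 * 8 = 16.
A tree on 7 vertices has 6 edges. This graph has 8 edges (2 extra). Not a tree.
Diameter (longest shortest path) = 3.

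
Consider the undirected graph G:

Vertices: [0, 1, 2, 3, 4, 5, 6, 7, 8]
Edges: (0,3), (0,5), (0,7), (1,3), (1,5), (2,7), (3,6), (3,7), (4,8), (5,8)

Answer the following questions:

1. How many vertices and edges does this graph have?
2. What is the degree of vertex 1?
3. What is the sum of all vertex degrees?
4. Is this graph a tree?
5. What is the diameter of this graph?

Count: 9 vertices, 10 edges.
Vertex 1 has neighbors [3, 5], degree = 2.
Handshaking lemma: 2 * 10 = 20.
A tree on 9 vertices has 8 edges. This graph has 10 edges (2 extra). Not a tree.
Diameter (longest shortest path) = 5.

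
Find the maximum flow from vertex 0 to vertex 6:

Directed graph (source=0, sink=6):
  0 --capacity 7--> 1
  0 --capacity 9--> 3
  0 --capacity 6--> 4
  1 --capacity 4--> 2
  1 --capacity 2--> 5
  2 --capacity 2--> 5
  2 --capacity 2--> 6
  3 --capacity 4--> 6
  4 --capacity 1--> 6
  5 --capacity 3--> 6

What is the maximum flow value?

Computing max flow:
  Flow on (0->1): 5/7
  Flow on (0->3): 4/9
  Flow on (0->4): 1/6
  Flow on (1->2): 3/4
  Flow on (1->5): 2/2
  Flow on (2->5): 1/2
  Flow on (2->6): 2/2
  Flow on (3->6): 4/4
  Flow on (4->6): 1/1
  Flow on (5->6): 3/3
Maximum flow = 10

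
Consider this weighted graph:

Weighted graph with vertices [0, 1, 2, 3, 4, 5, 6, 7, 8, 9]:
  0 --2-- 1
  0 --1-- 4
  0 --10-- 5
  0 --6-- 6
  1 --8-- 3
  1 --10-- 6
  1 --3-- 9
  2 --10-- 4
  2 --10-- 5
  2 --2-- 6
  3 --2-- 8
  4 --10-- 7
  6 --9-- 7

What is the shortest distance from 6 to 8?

Using Dijkstra's algorithm from vertex 6:
Shortest path: 6 -> 0 -> 1 -> 3 -> 8
Total weight: 6 + 2 + 8 + 2 = 18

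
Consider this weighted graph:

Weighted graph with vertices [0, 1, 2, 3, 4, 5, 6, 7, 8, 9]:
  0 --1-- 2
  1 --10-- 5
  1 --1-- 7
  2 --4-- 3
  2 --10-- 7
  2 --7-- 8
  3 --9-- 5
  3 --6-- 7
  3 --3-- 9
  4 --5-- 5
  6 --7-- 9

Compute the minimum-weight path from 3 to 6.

Using Dijkstra's algorithm from vertex 3:
Shortest path: 3 -> 9 -> 6
Total weight: 3 + 7 = 10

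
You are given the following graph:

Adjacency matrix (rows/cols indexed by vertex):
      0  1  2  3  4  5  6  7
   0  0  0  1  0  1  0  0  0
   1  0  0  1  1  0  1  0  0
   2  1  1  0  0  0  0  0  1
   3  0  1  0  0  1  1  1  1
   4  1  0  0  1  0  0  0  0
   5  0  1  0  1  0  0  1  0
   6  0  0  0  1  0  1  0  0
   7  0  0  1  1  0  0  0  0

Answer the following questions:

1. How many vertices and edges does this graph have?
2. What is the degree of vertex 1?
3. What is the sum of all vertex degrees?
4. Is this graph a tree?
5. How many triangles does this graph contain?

Count: 8 vertices, 11 edges.
Vertex 1 has neighbors [2, 3, 5], degree = 3.
Handshaking lemma: 2 * 11 = 22.
A tree on 8 vertices has 7 edges. This graph has 11 edges (4 extra). Not a tree.
Number of triangles = 2.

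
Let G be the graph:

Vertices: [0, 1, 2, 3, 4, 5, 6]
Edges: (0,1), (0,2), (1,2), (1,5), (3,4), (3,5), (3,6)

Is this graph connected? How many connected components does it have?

Checking connectivity: the graph has 1 connected component(s).
All vertices are reachable from each other. The graph IS connected.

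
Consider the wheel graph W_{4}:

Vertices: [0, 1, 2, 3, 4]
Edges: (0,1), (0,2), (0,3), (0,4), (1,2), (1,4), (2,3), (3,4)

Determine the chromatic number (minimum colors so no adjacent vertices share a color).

W_{4} = C_{4} plus a hub adjacent to every cycle vertex.
The outer cycle needs 2 colors (even cycle); the hub is adjacent to all of them so needs a fresh color.
Chromatic number = 2 + 1 = 3.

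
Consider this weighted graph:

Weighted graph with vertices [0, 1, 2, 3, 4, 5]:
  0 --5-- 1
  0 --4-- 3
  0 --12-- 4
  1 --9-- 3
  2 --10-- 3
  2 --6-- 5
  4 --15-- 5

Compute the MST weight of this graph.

Applying Kruskal's algorithm (sort edges by weight, add if no cycle):
  Add (0,3) w=4
  Add (0,1) w=5
  Add (2,5) w=6
  Skip (1,3) w=9 (creates cycle)
  Add (2,3) w=10
  Add (0,4) w=12
  Skip (4,5) w=15 (creates cycle)
MST weight = 37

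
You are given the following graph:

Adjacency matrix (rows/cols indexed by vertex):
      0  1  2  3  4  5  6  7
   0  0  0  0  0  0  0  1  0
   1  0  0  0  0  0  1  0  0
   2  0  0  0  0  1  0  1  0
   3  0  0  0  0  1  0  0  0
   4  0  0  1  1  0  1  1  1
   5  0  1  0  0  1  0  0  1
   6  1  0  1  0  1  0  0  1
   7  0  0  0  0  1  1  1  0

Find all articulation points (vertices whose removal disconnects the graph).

An articulation point is a vertex whose removal disconnects the graph.
Articulation points: [4, 5, 6]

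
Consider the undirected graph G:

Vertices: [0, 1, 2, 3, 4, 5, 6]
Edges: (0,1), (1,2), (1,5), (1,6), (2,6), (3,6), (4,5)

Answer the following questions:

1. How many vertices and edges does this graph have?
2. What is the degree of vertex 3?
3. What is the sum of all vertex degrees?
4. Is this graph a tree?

Count: 7 vertices, 7 edges.
Vertex 3 has neighbors [6], degree = 1.
Handshaking lemma: 2 * 7 = 14.
A tree on 7 vertices has 6 edges. This graph has 7 edges (1 extra). Not a tree.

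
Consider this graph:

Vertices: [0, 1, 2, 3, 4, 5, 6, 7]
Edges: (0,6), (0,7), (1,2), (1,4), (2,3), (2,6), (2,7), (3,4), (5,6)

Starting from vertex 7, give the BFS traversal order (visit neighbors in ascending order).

BFS from vertex 7 (neighbors processed in ascending order):
Visit order: 7, 0, 2, 6, 1, 3, 5, 4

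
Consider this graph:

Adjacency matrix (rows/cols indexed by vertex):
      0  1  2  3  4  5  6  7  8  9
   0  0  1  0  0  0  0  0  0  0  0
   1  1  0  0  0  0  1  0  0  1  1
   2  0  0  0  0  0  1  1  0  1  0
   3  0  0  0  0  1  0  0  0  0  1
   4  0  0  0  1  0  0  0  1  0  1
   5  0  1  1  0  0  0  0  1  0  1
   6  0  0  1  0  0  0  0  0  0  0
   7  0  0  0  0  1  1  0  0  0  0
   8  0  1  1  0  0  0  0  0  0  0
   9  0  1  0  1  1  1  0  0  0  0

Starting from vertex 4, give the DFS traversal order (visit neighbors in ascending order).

DFS from vertex 4 (neighbors processed in ascending order):
Visit order: 4, 3, 9, 1, 0, 5, 2, 6, 8, 7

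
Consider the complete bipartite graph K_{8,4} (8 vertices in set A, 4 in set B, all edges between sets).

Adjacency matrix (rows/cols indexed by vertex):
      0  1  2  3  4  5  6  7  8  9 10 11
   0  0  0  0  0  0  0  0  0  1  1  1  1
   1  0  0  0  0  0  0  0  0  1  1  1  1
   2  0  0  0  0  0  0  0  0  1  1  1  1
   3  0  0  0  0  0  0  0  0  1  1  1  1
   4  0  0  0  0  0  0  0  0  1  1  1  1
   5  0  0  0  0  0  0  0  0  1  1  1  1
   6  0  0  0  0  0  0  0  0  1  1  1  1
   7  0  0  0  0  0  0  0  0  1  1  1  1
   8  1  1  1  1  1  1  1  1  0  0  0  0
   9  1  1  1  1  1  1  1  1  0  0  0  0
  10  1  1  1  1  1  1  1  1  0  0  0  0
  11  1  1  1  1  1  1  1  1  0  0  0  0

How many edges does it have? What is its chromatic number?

K_{8,4} has 8 * 4 = 32 edges.
Bipartite graphs have chromatic number 2 (color each partition differently).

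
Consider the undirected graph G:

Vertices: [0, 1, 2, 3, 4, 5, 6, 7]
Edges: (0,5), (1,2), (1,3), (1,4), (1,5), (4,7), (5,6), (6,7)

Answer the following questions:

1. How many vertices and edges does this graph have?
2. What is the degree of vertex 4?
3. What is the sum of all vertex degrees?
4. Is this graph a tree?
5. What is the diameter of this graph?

Count: 8 vertices, 8 edges.
Vertex 4 has neighbors [1, 7], degree = 2.
Handshaking lemma: 2 * 8 = 16.
A tree on 8 vertices has 7 edges. This graph has 8 edges (1 extra). Not a tree.
Diameter (longest shortest path) = 3.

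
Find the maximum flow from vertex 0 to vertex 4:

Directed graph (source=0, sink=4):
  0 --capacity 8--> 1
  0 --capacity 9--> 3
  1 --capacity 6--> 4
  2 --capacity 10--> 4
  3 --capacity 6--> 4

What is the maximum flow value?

Computing max flow:
  Flow on (0->1): 6/8
  Flow on (0->3): 6/9
  Flow on (1->4): 6/6
  Flow on (3->4): 6/6
Maximum flow = 12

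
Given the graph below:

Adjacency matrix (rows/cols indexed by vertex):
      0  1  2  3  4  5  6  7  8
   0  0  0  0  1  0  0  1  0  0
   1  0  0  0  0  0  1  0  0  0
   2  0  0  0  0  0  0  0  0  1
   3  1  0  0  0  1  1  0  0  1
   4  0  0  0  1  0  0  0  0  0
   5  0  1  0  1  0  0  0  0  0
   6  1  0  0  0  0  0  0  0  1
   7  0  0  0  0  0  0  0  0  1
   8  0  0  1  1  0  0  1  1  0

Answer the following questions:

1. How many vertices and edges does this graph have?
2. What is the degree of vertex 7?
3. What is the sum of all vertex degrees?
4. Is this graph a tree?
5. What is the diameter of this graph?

Count: 9 vertices, 9 edges.
Vertex 7 has neighbors [8], degree = 1.
Handshaking lemma: 2 * 9 = 18.
A tree on 9 vertices has 8 edges. This graph has 9 edges (1 extra). Not a tree.
Diameter (longest shortest path) = 4.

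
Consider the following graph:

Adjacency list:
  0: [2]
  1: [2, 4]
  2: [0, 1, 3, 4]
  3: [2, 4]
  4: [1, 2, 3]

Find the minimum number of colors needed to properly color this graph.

The graph has a maximum clique of size 3 (lower bound on chromatic number).
A valid 3-coloring: {0: 1, 1: 2, 2: 0, 3: 2, 4: 1}.
Chromatic number = 3.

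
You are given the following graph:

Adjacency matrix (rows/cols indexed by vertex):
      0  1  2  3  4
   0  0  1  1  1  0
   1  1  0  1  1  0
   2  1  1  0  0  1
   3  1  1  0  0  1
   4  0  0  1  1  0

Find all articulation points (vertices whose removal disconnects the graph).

No articulation points. The graph is biconnected.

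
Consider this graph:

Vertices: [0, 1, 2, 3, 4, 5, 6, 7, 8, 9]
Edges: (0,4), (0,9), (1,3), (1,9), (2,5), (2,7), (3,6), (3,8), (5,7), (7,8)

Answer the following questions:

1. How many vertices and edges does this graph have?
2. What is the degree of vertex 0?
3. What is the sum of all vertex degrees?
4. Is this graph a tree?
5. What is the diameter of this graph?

Count: 10 vertices, 10 edges.
Vertex 0 has neighbors [4, 9], degree = 2.
Handshaking lemma: 2 * 10 = 20.
A tree on 10 vertices has 9 edges. This graph has 10 edges (1 extra). Not a tree.
Diameter (longest shortest path) = 7.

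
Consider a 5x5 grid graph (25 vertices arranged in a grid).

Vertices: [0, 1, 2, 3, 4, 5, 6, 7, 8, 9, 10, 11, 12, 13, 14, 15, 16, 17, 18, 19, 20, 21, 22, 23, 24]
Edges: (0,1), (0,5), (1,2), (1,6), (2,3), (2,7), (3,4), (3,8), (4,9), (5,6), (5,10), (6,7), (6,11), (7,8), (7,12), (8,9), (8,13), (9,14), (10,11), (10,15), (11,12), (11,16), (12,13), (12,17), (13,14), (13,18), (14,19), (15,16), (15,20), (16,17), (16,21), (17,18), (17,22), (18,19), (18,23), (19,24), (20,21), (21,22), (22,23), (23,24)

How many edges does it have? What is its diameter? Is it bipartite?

A 5x5 grid has 20 vertical edges and 20 horizontal edges.
Total edges = 20 + 20 = 40.
Diameter = (5-1) + (5-1) = 8 (corner to opposite corner).
Grid graphs are bipartite (checkerboard coloring).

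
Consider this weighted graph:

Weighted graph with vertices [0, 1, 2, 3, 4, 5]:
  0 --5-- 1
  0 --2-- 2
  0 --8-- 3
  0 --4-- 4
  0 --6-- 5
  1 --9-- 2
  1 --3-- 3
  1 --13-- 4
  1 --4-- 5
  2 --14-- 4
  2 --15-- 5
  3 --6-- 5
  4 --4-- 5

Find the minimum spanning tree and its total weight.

Applying Kruskal's algorithm (sort edges by weight, add if no cycle):
  Add (0,2) w=2
  Add (1,3) w=3
  Add (0,4) w=4
  Add (1,5) w=4
  Add (4,5) w=4
  Skip (0,1) w=5 (creates cycle)
  Skip (0,5) w=6 (creates cycle)
  Skip (3,5) w=6 (creates cycle)
  Skip (0,3) w=8 (creates cycle)
  Skip (1,2) w=9 (creates cycle)
  Skip (1,4) w=13 (creates cycle)
  Skip (2,4) w=14 (creates cycle)
  Skip (2,5) w=15 (creates cycle)
MST weight = 17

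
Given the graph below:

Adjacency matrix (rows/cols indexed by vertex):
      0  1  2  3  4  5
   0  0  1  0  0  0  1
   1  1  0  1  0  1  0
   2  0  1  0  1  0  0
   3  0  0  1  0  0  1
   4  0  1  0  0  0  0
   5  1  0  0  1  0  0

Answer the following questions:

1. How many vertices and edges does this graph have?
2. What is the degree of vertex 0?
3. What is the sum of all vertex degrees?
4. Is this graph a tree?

Count: 6 vertices, 6 edges.
Vertex 0 has neighbors [1, 5], degree = 2.
Handshaking lemma: 2 * 6 = 12.
A tree on 6 vertices has 5 edges. This graph has 6 edges (1 extra). Not a tree.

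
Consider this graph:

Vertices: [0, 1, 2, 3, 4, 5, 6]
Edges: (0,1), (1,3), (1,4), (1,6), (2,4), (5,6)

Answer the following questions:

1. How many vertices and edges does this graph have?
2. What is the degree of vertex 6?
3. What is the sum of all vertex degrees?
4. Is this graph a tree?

Count: 7 vertices, 6 edges.
Vertex 6 has neighbors [1, 5], degree = 2.
Handshaking lemma: 2 * 6 = 12.
A graph is a tree iff it is connected and has exactly n-1 edges. This graph is connected (all 7 vertices in one component) and has 7-1 = 6 edges. It is a tree.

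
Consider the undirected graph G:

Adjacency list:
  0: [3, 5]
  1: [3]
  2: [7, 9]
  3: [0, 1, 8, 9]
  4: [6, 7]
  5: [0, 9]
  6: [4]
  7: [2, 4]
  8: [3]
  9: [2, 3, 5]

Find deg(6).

Vertex 6 has neighbors [4], so deg(6) = 1.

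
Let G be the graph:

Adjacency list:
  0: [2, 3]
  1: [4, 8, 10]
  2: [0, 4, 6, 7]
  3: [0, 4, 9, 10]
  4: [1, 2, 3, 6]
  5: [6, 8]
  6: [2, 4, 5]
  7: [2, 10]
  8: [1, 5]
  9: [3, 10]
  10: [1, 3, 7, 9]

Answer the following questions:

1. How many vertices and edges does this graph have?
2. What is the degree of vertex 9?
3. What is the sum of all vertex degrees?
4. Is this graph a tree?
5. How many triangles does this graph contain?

Count: 11 vertices, 16 edges.
Vertex 9 has neighbors [3, 10], degree = 2.
Handshaking lemma: 2 * 16 = 32.
A tree on 11 vertices has 10 edges. This graph has 16 edges (6 extra). Not a tree.
Number of triangles = 2.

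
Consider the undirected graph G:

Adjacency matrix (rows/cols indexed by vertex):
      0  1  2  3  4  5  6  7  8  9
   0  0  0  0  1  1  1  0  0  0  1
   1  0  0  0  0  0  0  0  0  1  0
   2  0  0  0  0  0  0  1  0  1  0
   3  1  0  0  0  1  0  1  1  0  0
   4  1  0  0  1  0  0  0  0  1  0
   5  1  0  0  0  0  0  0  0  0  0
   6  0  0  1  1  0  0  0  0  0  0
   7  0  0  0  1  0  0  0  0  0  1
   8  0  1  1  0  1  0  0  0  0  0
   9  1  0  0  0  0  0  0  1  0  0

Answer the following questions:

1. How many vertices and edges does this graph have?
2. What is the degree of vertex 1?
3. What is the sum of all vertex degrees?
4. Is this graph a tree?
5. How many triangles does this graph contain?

Count: 10 vertices, 12 edges.
Vertex 1 has neighbors [8], degree = 1.
Handshaking lemma: 2 * 12 = 24.
A tree on 10 vertices has 9 edges. This graph has 12 edges (3 extra). Not a tree.
Number of triangles = 1.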